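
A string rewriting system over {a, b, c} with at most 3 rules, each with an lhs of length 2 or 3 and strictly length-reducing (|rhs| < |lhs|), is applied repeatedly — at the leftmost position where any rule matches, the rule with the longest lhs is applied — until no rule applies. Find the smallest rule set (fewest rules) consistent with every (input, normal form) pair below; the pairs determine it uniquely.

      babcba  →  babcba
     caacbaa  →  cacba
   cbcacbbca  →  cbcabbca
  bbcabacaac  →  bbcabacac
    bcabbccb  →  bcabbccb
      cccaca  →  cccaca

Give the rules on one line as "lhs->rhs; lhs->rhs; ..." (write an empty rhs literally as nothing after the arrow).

  | babcba
  | caacbaa => cacbaa => cacba
  | cbcacbbca => cbcabbca
  | bbcabacaac => bbcabacac

aa->a; cbb->bb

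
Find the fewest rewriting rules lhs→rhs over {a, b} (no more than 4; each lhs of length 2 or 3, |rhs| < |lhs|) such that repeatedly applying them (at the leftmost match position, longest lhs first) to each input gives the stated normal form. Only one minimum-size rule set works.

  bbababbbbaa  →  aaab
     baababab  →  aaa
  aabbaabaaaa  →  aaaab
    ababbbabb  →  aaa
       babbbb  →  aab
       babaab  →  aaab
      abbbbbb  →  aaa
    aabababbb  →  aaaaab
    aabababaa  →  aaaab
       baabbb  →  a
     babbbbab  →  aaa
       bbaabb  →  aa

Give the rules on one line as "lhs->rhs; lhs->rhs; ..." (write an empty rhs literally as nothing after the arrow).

ba->b; bab->a; bb->; bbb->ab

  | bbababbbbaa => ababbbbaa => aabbbaa => aaabaa => aaaba => aaab
  | baababab => bababab => aabab => aaa
  | aabbaabaaaa => aaaabaaaa => aaaabaaa => aaaabaa => aaaaba => aaaab
  | ababbbabb => aabbabb => aaabb => aaa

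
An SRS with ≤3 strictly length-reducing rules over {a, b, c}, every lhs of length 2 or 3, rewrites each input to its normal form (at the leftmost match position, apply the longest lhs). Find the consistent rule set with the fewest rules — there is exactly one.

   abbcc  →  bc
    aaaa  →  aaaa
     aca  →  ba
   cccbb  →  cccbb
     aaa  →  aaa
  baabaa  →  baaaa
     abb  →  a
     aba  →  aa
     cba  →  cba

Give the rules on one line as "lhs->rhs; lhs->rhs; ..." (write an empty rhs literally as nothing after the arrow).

ab->a; ac->b

  | abbcc => abcc => acc => bc
  | aaaa
  | aca => ba
  | cccbb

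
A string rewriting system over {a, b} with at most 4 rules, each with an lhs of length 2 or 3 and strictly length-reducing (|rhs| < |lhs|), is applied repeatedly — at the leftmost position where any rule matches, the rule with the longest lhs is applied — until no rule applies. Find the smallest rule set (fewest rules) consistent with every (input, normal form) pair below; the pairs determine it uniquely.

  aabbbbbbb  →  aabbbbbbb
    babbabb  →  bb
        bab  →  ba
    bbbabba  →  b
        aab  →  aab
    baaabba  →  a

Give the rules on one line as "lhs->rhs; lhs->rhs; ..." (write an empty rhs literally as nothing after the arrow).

baa->; bab->ba; bba->

  | aabbbbbbb
  | babbabb => bababb => baabb => bb
  | bab => ba
  | bbbabba => bbba => b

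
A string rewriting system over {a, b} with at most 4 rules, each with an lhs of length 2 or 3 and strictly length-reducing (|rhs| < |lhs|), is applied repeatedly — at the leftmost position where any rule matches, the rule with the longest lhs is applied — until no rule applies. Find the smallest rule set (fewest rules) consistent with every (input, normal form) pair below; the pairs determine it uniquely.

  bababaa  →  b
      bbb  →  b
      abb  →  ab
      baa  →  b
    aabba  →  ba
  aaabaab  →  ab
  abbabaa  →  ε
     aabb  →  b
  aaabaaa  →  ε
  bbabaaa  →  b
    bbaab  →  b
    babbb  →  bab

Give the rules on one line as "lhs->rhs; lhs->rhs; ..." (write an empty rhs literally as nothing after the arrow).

aa->; aab->; aba->aa; bb->b

  | bababaa => baabaa => baa => b
  | bbb => bb => b
  | abb => ab
  | baa => b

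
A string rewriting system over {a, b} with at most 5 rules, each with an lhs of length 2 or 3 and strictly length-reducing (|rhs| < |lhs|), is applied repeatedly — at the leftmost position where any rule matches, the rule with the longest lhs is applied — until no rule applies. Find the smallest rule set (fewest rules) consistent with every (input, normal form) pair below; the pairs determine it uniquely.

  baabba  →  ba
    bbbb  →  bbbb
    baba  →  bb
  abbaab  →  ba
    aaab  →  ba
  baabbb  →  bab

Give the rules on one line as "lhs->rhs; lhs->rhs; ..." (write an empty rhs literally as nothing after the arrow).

aa->a; aab->ba; aba->b; bba->aa

  | baabba => bbaba => aaba => baa => ba
  | bbbb
  | baba => bb
  | abbaab => aaaab => aaab => aab => ba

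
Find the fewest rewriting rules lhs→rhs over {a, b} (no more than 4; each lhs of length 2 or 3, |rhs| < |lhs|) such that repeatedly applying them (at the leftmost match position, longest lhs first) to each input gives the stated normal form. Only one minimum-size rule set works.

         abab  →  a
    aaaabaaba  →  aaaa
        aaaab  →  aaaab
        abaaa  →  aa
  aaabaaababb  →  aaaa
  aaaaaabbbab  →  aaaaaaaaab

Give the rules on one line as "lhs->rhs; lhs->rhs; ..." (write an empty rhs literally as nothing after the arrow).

ba->; baa->; bab->ba; bbb->aa

  | abab => aba => a
  | aaaabaaba => aaaaba => aaaa
  | aaaab
  | abaaa => aa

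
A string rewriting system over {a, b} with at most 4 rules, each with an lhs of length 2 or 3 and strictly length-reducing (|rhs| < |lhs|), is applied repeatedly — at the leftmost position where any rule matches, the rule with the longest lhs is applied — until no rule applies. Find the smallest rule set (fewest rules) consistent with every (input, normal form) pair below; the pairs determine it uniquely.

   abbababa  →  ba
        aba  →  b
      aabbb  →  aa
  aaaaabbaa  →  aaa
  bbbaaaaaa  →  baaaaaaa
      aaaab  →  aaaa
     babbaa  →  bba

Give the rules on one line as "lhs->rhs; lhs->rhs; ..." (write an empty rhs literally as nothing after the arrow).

ab->a; aba->b; bbb->ba

  | abbababa => abababa => bbaba => bbb => ba
  | aba => b
  | aabbb => aabb => aab => aa
  | aaaaabbaa => aaaaabaa => aaaaba => aaab => aaa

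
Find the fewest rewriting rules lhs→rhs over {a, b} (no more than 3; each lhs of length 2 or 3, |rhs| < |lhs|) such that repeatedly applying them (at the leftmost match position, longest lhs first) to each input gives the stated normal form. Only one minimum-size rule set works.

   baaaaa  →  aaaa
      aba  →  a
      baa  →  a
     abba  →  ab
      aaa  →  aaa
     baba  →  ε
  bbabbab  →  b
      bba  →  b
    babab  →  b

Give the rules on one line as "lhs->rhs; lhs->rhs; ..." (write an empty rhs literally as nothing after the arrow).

  | baaaaa => aaaa
  | aba => a
  | baa => a
  | abba => ab

ba->; bbb->b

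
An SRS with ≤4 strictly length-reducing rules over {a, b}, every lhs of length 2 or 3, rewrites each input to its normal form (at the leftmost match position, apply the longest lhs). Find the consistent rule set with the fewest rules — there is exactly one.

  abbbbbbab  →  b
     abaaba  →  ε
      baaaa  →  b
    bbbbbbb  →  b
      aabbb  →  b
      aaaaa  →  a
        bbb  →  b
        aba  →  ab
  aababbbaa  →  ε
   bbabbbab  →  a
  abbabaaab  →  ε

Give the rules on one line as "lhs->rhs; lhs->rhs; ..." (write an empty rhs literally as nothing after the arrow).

aa->; ba->b; bb->

  | abbbbbbab => abbbbab => abbab => aab => b
  | abaaba => ababa => abba => aa => ε
  | baaaa => baaa => baa => ba => b
  | bbbbbbb => bbbbb => bbb => b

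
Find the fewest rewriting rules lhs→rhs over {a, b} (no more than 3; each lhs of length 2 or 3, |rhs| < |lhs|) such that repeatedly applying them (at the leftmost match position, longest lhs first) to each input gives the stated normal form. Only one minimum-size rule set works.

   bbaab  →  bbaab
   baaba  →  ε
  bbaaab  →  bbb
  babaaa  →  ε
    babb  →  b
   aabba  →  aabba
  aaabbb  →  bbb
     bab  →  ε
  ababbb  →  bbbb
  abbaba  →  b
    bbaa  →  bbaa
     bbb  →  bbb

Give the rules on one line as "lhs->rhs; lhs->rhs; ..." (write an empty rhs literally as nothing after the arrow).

  | bbaab
  | baaba => bab => ε
  | bbaaab => bbb
  | babaaa => aaa => ε

aaa->; aba->b; bab->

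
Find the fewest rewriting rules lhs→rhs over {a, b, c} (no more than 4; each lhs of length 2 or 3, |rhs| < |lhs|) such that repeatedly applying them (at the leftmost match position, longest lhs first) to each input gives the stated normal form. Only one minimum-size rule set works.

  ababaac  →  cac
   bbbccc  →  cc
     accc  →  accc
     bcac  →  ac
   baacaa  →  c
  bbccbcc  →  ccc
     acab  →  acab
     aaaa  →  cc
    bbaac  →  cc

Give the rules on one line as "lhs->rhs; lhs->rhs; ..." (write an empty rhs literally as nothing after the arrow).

  | ababaac => abbaac => aaac => cac
  | bbbccc => bccc => cc
  | accc
  | bcac => ac

aa->c; ba->b; bb->; bc->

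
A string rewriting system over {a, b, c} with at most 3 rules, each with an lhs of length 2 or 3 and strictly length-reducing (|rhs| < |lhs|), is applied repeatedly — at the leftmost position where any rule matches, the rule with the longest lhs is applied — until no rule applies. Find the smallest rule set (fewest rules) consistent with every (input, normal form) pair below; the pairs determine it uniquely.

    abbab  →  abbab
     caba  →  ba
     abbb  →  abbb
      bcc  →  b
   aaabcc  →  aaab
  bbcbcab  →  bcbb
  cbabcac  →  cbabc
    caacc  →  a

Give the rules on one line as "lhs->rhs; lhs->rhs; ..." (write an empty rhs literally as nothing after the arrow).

bbc->bc; ca->; cc->

  | abbab
  | caba => ba
  | abbb
  | bcc => b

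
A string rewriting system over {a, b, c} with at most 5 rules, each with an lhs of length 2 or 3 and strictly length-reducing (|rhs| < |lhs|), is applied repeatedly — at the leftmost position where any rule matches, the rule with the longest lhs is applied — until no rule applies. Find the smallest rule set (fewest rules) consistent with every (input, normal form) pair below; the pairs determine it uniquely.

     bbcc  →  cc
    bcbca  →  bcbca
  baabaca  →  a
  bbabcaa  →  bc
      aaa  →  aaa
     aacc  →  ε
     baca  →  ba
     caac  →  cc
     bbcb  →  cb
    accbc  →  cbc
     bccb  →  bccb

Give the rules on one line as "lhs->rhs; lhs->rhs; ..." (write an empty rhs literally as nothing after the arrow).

ab->b; ac->; bb->; caa->c

  | bbcc => cc
  | bcbca
  | baabaca => babaca => bbaca => aca => a
  | bbabcaa => abcaa => bcaa => bc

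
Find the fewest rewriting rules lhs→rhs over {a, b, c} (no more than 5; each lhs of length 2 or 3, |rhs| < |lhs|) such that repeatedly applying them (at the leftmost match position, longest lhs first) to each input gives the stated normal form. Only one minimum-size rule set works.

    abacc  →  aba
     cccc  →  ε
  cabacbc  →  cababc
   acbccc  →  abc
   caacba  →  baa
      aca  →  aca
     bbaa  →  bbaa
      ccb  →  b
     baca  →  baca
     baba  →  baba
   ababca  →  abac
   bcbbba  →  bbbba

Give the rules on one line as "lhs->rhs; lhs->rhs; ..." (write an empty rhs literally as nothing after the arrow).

aab->ba; bca->c; cb->b; cc->

  | abacc => aba
  | cccc => cc => ε
  | cabacbc => cababc
  | acbccc => abccc => abc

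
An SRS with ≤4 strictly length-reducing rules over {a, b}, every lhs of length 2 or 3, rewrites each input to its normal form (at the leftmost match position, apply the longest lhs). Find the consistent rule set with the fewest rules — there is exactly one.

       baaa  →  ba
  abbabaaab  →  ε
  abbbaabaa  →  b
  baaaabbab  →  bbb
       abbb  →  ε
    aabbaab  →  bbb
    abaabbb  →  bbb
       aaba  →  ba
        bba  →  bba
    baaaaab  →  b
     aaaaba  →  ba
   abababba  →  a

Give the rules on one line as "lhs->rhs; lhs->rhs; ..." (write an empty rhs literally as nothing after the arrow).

  | baaa => ba
  | abbabaaab => ababaaab => abaaab => aaab => ab => ε
  | abbbaabaa => abbaabaa => abaabaa => aabaa => baa => b
  | baaaabbab => baabbab => bbbab => bbb

aa->; ab->; abb->ab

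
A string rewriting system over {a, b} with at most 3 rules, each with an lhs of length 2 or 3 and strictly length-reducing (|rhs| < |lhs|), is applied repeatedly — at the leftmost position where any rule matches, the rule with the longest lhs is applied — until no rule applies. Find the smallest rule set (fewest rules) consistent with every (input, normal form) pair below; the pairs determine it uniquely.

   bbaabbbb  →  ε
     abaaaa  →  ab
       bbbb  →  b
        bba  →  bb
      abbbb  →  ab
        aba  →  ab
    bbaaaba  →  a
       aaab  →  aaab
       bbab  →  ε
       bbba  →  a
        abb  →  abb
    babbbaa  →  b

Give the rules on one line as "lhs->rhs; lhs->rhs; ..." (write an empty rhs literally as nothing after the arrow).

ba->b; bbb->

  | bbaabbbb => bbabbbb => bbbbbb => bbb => ε
  | abaaaa => abaaa => abaa => aba => ab
  | bbbb => b
  | bba => bb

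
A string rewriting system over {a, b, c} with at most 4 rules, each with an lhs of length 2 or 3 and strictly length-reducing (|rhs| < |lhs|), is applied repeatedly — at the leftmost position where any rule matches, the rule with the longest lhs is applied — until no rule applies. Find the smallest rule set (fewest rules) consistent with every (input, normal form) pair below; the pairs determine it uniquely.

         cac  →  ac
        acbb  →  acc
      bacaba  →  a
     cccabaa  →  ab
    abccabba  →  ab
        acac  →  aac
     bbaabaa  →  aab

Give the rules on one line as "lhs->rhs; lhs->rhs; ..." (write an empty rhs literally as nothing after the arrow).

baa->b; bb->c; ca->a

  | cac => ac
  | acbb => acc
  | bacaba => baaba => bba => ca => a
  | cccabaa => ccabaa => cabaa => abaa => ab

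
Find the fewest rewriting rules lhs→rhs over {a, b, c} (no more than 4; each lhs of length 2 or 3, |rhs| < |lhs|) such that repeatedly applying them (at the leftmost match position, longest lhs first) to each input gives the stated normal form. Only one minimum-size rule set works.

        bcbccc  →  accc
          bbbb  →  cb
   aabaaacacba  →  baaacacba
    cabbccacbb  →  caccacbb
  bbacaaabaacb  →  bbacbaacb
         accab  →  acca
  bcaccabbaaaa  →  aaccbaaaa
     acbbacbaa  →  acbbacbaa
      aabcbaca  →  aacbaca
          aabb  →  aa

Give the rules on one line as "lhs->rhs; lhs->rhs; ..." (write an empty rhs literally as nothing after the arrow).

ab->a; aba->ba; bbb->c; bc->a

  | bcbccc => abccc => accc
  | bbbb => cb
  | aabaaacacba => abaaacacba => baaacacba
  | cabbccacbb => cabccacbb => caccacbb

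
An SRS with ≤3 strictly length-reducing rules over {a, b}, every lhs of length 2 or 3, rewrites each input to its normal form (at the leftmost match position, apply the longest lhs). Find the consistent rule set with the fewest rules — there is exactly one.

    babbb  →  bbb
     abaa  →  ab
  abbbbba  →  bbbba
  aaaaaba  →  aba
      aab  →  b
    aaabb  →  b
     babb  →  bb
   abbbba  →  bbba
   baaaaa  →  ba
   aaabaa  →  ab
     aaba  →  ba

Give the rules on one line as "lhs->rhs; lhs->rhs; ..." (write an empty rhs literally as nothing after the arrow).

aa->; abb->b

  | babbb => bbb
  | abaa => ab
  | abbbbba => bbbba
  | aaaaaba => aaaba => aba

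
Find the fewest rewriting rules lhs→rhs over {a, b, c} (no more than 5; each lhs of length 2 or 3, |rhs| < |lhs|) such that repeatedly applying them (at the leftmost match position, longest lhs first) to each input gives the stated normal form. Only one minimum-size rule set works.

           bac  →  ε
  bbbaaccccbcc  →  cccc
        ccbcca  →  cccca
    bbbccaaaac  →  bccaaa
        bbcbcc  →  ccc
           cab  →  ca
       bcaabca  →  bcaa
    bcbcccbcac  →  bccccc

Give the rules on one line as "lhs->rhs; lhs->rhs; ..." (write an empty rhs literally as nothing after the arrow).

  | bac => bb => ε
  | bbbaaccccbcc => baaccccbcc => babcccbcc => bacccbcc => bbccbcc => ccbcc => cccc
  | ccbcca => cccca
  | bbbccaaaac => bccaaaac => bccaaab => bccaaa

ab->a; ac->b; bb->; cb->c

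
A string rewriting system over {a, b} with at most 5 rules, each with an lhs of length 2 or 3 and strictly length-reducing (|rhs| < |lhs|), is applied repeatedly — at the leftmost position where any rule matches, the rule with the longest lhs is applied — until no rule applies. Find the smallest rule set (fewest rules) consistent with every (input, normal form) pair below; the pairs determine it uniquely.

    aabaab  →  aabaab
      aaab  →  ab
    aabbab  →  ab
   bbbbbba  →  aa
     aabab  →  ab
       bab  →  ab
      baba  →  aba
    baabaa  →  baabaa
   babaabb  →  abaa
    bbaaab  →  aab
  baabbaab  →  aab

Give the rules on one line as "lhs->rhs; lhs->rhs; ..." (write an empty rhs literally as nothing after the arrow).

aaa->bb; abb->a; bab->ab; bb->a

  | aabaab
  | aaab => bbb => ab
  | aabbab => aaab => bbb => ab
  | bbbbbba => abbbba => abba => aa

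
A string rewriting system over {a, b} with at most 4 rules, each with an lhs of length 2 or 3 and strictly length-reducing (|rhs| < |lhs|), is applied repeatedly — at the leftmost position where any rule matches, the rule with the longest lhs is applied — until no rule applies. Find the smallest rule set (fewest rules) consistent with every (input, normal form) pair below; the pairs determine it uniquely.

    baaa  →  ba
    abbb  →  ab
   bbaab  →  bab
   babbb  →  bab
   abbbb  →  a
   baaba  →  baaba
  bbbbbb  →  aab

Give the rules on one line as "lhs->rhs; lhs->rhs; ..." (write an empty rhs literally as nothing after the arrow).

aaa->a; abb->a; bba->b; bbb->aa

  | baaa => ba
  | abbb => ab
  | bbaab => bab
  | babbb => bab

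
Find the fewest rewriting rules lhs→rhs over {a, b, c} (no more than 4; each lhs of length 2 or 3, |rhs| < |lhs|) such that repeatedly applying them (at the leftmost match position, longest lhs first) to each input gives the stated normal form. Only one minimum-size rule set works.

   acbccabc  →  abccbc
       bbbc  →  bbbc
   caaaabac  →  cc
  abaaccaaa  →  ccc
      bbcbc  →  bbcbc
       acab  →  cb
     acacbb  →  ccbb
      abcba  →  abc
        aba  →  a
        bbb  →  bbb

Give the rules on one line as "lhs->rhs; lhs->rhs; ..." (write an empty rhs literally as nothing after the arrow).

aa->c; ac->a; ba->; ca->c

  | acbccabc => abccabc => abccbc
  | bbbc
  | caaaabac => caaabac => caabac => cabac => cbac => cc
  | abaaccaaa => aaccaaa => cccaaa => cccaa => ccca => ccc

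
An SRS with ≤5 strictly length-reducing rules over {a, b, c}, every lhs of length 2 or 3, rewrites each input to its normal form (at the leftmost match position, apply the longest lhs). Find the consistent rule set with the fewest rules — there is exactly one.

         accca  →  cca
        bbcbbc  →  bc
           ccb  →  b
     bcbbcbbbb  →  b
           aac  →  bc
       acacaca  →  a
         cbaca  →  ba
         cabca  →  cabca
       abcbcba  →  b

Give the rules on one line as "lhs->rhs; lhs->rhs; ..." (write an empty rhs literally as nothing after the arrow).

  | accca => cca
  | bbcbbc => bbbbc => bc
  | ccb => cb => b
  | bcbbcbbbb => bbbcbbbb => cbbbb => bbbb => b

aa->b; ac->; bbb->; cb->b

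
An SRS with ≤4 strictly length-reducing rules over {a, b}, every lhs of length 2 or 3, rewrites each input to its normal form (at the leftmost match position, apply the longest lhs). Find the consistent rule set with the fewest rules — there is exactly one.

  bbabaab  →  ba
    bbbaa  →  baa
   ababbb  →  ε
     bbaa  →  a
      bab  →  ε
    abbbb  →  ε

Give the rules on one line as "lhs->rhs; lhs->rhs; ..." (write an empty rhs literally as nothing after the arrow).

aab->a; ab->b; bb->; bba->

  | bbabaab => baab => ba
  | bbbaa => baa
  | ababbb => babbb => bbbb => bb => ε
  | bbaa => a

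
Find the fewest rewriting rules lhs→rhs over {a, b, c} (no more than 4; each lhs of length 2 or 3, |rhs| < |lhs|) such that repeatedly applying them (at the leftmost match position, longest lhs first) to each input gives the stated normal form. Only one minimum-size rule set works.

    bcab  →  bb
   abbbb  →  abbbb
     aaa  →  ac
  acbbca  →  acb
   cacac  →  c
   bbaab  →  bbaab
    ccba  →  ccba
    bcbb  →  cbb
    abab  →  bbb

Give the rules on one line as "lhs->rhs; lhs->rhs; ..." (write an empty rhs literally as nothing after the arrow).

aaa->ac; aba->bb; bc->c; ca->b

  | bcab => cab => bb
  | abbbb
  | aaa => ac
  | acbbca => acbca => acca => acb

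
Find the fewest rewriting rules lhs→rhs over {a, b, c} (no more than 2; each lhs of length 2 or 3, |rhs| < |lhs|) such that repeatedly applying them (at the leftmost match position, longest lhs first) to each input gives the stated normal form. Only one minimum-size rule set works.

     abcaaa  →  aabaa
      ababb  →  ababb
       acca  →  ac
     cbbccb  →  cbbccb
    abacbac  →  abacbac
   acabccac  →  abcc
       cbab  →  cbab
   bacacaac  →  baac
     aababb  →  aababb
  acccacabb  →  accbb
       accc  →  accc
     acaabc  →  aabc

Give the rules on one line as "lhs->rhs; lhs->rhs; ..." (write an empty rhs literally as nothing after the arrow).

bca->ab; ca->

  | abcaaa => aabaa
  | ababb
  | acca => ac
  | cbbccb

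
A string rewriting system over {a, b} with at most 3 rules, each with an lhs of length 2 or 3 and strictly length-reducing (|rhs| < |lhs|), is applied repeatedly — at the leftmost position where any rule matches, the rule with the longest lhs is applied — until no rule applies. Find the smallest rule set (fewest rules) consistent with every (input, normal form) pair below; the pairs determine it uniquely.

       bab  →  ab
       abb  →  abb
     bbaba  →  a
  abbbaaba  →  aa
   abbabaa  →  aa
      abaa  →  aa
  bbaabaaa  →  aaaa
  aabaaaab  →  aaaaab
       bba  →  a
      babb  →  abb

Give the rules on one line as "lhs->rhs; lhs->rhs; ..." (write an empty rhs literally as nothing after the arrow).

aba->a; ba->a

  | bab => ab
  | abb
  | bbaba => baba => aba => a
  | abbbaaba => abbaaba => abaaba => aaba => aa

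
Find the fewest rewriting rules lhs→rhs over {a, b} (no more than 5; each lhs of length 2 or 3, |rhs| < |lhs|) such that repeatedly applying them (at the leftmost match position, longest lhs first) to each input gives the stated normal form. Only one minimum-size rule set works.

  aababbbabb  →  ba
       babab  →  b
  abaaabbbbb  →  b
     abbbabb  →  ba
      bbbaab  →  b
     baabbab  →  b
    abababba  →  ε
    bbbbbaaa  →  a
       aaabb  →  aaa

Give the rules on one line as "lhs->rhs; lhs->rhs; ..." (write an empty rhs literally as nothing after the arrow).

  | aababbbabb => ababbbabb => babbbabb => bababb => bbabb => babb => ba
  | babab => bbab => bab => bb => b
  | abaaabbbbb => baaabbbbb => abbbbb => abbb => ab => b
  | abbbabb => ababb => babb => ba

ab->b; abb->a; baa->; bb->b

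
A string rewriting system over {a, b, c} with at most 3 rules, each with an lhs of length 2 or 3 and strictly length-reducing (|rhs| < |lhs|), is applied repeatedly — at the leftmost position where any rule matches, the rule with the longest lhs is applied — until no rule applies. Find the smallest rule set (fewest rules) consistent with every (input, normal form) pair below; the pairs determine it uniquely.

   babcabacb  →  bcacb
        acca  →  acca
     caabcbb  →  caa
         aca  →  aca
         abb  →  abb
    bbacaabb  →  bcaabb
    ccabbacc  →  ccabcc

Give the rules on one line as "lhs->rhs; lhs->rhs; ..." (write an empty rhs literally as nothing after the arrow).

ba->; cbb->a

  | babcabacb => bcabacb => bcacb
  | acca
  | caabcbb => caaba => caa
  | aca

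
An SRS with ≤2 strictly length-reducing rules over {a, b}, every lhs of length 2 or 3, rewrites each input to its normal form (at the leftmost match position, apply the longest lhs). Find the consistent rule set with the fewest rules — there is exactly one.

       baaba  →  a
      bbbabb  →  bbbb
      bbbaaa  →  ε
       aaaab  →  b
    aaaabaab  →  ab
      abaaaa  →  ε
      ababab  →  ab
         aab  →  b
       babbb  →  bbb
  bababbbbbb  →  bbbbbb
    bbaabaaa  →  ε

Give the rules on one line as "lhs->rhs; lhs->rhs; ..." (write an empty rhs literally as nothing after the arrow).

aa->; ba->

  | baaba => aba => a
  | bbbabb => bbbb
  | bbbaaa => bbaa => ba => ε
  | aaaab => aab => b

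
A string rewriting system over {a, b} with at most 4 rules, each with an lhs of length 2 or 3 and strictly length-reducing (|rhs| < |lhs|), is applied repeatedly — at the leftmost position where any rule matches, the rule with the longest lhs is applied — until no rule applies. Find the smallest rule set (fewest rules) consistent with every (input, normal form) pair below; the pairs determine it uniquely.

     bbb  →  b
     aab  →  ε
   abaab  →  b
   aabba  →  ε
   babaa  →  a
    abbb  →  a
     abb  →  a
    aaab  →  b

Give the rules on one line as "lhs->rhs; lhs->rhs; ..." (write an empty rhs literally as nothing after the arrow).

aa->b; ab->a; ba->; bb->

  | bbb => b
  | aab => bb => ε
  | abaab => aaab => bab => b
  | aabba => bbba => ba => ε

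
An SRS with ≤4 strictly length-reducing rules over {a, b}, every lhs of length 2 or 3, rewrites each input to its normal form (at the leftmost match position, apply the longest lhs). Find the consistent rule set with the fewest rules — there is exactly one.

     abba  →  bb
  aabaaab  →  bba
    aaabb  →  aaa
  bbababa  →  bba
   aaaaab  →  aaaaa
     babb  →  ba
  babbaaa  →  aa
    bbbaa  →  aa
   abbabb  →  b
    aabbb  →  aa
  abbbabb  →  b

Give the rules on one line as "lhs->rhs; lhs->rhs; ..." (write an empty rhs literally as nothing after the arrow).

  | abba => aba => bb
  | aabaaab => abbaab => abaab => bbab => bba
  | aaabb => aaab => aaa
  | bbababa => bbbbba => bba

ab->a; aba->bb; bbb->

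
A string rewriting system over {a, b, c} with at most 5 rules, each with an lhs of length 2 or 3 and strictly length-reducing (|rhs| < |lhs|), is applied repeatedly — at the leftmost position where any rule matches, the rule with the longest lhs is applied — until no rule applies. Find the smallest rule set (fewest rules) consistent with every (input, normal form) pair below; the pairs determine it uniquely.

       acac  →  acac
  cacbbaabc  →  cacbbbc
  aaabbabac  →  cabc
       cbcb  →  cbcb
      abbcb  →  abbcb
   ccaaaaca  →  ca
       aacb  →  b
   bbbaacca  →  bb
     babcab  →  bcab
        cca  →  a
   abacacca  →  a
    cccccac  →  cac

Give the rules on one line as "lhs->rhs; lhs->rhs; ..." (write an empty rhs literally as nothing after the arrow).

aa->c; ba->; baa->b; cc->

  | acac
  | cacbbaabc => cacbbbc
  | aaabbabac => cabbabac => cabbac => cabc
  | cbcb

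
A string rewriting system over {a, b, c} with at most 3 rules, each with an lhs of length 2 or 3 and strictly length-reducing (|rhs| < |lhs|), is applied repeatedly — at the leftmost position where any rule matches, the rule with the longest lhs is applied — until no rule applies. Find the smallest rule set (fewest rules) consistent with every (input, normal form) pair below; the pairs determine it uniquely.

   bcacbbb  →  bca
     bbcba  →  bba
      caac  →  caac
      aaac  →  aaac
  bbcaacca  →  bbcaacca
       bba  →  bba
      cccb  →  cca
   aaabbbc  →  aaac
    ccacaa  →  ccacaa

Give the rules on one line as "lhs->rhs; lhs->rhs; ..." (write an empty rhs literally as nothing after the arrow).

  | bcacbbb => bcabb => bcab => bca
  | bbcba => bba
  | caac
  | aaac

ab->a; cb->; ccb->ca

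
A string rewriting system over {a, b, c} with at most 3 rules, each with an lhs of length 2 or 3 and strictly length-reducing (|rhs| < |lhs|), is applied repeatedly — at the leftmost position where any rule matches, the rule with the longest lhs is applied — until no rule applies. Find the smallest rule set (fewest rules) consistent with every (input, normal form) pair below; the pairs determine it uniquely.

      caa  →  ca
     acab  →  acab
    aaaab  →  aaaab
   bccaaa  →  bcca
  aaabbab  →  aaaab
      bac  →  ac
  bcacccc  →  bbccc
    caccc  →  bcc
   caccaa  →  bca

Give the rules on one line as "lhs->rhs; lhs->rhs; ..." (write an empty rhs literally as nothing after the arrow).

  | caa => ca
  | acab
  | aaaab
  | bccaaa => bccaa => bcca

ba->a; caa->ca; cac->b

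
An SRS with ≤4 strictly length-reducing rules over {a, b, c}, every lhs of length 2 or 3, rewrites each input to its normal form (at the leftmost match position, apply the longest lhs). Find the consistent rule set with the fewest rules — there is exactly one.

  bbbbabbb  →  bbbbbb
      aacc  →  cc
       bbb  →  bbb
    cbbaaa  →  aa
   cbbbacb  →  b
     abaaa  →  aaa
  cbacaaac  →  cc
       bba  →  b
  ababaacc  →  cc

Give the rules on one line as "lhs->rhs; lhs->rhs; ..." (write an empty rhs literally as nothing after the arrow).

ac->c; ba->; cb->

  | bbbbabbb => bbbbbb
  | aacc => acc => cc
  | bbb
  | cbbaaa => baaa => aa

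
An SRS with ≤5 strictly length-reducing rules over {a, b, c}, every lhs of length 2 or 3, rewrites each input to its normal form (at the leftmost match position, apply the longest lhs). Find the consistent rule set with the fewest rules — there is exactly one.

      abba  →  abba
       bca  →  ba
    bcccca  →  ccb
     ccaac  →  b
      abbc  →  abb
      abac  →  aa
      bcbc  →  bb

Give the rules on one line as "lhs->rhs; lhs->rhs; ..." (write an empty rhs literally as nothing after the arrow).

bac->a; bc->b; bcc->c; ca->b

  | abba
  | bca => ba
  | bcccca => ccca => ccb
  | ccaac => cbac => ca => b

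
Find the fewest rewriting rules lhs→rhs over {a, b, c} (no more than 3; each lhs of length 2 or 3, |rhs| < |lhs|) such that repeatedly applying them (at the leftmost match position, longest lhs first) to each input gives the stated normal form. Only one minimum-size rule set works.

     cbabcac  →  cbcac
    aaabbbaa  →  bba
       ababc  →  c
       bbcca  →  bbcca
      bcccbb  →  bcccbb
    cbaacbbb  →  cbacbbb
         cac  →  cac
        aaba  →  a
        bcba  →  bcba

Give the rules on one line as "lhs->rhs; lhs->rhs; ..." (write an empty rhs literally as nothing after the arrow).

  | cbabcac => cbcac
  | aaabbbaa => aabbbaa => abbbaa => bbaa => bba
  | ababc => abc => c
  | bbcca

aa->a; ab->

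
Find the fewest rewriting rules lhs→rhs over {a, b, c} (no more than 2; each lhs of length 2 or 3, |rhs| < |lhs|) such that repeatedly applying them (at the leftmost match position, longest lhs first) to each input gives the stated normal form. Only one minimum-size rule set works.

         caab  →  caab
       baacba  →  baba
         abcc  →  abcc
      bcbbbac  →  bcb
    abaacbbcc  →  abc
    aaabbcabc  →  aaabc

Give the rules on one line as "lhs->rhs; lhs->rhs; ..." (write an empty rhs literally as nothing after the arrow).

  | caab
  | baacba => baba
  | abcc
  | bcbbbac => bcbac => bcb

ac->; bb->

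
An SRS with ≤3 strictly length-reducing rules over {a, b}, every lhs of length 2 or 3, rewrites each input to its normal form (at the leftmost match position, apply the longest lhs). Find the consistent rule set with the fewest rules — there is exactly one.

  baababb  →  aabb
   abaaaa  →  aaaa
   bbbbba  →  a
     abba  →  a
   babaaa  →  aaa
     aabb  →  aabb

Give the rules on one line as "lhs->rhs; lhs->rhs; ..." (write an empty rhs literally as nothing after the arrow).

  | baababb => aababb => aabb
  | abaaaa => aaaa
  | bbbbba => bbbba => bbba => bba => ba => a
  | abba => aba => a

aba->a; ba->a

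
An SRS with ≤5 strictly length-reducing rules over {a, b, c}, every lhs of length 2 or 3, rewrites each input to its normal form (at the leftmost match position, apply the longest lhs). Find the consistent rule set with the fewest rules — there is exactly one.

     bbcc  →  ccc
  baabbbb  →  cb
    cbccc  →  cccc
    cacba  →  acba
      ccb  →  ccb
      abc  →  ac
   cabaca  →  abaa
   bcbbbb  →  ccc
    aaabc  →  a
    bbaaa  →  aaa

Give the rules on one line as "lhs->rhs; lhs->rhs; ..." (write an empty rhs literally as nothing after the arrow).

  | bbcc => ccc
  | baabbbb => baacbb => bbb => cb
  | cbccc => cccc
  | cacba => acba

aac->; bb->c; bc->c; ca->a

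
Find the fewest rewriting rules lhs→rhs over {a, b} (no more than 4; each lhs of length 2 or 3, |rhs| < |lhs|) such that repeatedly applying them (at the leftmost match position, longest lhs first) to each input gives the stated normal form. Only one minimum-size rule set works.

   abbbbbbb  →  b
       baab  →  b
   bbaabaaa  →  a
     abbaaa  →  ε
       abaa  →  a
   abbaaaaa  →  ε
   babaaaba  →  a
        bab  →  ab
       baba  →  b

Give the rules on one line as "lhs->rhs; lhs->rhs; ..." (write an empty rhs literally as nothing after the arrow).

  | abbbbbbb => aabbbbb => bbbbb => abbb => aab => b
  | baab => aab => b
  | bbaabaaa => baabaaa => aabaaa => baaa => aaa => a
  | abbaaa => abaaa => baa => aa => ε

aa->; aba->b; ba->a; bbb->ab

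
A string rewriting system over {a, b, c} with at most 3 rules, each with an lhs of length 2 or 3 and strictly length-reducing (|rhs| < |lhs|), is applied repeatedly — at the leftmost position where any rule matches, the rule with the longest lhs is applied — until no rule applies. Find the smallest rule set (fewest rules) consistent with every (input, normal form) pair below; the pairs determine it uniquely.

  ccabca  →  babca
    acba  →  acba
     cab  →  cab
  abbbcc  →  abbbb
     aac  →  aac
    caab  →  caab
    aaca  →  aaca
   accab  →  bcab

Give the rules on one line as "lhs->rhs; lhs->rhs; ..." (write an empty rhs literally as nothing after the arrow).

acc->bc; cc->b

  | ccabca => babca
  | acba
  | cab
  | abbbcc => abbbb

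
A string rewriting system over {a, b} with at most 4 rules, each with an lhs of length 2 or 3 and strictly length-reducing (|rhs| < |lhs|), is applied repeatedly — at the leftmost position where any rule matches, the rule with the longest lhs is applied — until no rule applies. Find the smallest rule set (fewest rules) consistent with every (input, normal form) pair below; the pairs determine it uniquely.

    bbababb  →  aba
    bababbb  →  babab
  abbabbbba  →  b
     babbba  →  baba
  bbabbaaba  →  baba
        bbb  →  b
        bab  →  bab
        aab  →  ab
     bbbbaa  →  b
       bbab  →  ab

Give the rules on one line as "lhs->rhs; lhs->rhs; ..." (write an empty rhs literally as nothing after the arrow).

aa->b; aab->ab; bb->

  | bbababb => ababb => aba
  | bababbb => babab
  | abbabbbba => aabbbba => abbbba => abba => aa => b
  | babbba => baba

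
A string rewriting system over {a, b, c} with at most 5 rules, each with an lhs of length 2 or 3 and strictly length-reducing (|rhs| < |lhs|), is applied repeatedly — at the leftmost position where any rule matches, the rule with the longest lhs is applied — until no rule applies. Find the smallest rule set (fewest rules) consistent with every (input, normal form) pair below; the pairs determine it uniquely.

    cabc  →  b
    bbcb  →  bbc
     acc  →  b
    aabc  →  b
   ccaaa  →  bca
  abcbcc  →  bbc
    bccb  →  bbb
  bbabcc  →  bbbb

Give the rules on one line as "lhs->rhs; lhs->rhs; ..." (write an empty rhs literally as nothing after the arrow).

aa->c; ab->b; cb->c; cc->b

  | cabc => cbc => cc => b
  | bbcb => bbc
  | acc => ab => b
  | aabc => cbc => cc => b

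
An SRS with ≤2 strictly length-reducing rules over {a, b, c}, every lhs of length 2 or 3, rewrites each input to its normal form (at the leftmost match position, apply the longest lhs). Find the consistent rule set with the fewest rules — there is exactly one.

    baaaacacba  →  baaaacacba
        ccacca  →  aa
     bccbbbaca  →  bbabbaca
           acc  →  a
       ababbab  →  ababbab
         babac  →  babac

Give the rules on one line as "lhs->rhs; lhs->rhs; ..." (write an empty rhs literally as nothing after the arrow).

  | baaaacacba
  | ccacca => acca => aa
  | bccbbbaca => bbabbaca
  | acc => a

cc->; ccb->ba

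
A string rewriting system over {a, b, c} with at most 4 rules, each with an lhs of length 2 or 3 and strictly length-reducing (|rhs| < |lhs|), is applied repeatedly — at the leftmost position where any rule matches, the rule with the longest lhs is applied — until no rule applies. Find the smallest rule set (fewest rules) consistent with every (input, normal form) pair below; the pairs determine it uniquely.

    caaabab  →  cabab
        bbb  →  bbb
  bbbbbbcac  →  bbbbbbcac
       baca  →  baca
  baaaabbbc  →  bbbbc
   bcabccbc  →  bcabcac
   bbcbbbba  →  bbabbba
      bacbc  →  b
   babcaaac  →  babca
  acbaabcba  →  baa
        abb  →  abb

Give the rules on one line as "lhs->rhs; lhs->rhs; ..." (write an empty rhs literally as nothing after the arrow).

aab->b; aac->; cb->a

  | caaabab => cabab
  | bbb
  | bbbbbbcac
  | baca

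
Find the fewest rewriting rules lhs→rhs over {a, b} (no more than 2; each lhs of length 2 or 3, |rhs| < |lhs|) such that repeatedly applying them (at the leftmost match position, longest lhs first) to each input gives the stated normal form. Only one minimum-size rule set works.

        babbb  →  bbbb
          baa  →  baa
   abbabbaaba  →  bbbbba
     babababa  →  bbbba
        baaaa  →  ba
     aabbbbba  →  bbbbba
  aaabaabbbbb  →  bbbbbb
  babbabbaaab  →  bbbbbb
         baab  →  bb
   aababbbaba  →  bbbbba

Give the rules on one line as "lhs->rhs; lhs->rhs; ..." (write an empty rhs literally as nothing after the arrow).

aaa->; ab->b

  | babbb => bbbb
  | baa
  | abbabbaaba => bbabbaaba => bbbbaaba => bbbbaba => bbbbba
  | babababa => bbababa => bbbaba => bbbba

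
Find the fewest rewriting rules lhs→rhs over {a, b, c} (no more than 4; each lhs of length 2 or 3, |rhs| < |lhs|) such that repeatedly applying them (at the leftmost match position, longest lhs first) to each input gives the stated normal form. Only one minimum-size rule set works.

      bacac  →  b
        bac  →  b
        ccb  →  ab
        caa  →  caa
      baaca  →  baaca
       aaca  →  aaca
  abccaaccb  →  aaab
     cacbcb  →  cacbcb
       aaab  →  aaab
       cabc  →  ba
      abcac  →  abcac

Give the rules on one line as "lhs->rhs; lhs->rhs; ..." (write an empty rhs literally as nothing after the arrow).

  | bacac => bac => b
  | bac => b
  | ccb => ab
  | caa

aba->; bac->b; cab->bc; cc->a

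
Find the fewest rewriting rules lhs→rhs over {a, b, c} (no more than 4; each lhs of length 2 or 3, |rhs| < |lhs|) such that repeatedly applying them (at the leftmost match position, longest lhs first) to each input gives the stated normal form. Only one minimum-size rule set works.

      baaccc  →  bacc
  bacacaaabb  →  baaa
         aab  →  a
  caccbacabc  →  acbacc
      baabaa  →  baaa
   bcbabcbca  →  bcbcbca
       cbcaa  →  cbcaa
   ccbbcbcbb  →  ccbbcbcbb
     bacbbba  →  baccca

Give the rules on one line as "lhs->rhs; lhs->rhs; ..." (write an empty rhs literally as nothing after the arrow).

aac->a; ab->; bbb->cc; cac->a

  | baaccc => bacc
  | bacacaaabb => baaaaabb => baaaab => baaa
  | aab => a
  | caccbacabc => acbacabc => acbacc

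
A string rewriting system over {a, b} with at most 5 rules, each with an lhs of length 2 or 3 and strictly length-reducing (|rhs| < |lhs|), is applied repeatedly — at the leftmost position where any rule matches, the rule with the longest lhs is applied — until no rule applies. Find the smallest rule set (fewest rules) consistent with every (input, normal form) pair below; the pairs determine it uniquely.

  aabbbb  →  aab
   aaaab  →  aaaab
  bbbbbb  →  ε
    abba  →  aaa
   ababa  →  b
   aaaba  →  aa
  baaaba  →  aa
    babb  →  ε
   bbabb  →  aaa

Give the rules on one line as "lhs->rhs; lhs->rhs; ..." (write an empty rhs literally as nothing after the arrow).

aba->; ba->b; bb->a; bbb->

  | aabbbb => aab
  | aaaab
  | bbbbbb => bbb => ε
  | abba => aaa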